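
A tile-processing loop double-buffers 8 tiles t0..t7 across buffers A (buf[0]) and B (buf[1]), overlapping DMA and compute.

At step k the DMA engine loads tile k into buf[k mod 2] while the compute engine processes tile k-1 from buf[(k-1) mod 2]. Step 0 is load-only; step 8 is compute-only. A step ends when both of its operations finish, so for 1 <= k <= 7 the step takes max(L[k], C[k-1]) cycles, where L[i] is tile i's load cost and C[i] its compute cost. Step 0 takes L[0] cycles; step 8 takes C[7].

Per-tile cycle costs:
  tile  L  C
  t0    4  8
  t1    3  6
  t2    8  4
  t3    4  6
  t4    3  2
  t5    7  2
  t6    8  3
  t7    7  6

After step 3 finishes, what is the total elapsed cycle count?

step 0: L[0]=4 → dur=4, Σ=4 | A=load:t0 B=idle [load-only]
step 1: L[1]=3 C[0]=8 → dur=8, Σ=12 | A=compute:t0 B=load:t1 [compute-bound]
step 2: L[2]=8 C[1]=6 → dur=8, Σ=20 | A=load:t2 B=compute:t1 [load-bound]
step 3: L[3]=4 C[2]=4 → dur=4, Σ=24 | A=compute:t2 B=load:t3 [tied]
step 4: L[4]=3 C[3]=6 → dur=6, Σ=30 | A=load:t4 B=compute:t3 [compute-bound]
step 5: L[5]=7 C[4]=2 → dur=7, Σ=37 | A=compute:t4 B=load:t5 [load-bound]
step 6: L[6]=8 C[5]=2 → dur=8, Σ=45 | A=load:t6 B=compute:t5 [load-bound]
step 7: L[7]=7 C[6]=3 → dur=7, Σ=52 | A=compute:t6 B=load:t7 [load-bound]
step 8: C[7]=6 → dur=6, Σ=58 | A=idle B=compute:t7 [compute-only]

end_cycle[3] = 24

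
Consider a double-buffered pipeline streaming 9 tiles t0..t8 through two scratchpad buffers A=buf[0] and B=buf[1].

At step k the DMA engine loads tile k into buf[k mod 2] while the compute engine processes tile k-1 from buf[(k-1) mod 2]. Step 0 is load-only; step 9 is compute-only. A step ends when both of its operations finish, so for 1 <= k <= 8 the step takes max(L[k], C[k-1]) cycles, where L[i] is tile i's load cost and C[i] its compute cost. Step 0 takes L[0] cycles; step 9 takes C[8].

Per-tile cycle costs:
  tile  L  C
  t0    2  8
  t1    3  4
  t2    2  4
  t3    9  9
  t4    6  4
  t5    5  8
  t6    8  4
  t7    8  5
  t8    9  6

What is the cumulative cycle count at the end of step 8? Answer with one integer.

[0] DMA t0→A (2c) ∥ CU idle ⇒ 2c, clock 2
[1] DMA t1→B (3c) ∥ CU A:t0 (8c) ⇒ 8c, clock 10
[2] DMA t2→A (2c) ∥ CU B:t1 (4c) ⇒ 4c, clock 14
[3] DMA t3→B (9c) ∥ CU A:t2 (4c) ⇒ 9c, clock 23
[4] DMA t4→A (6c) ∥ CU B:t3 (9c) ⇒ 9c, clock 32
[5] DMA t5→B (5c) ∥ CU A:t4 (4c) ⇒ 5c, clock 37
[6] DMA t6→A (8c) ∥ CU B:t5 (8c) ⇒ 8c, clock 45
[7] DMA t7→B (8c) ∥ CU A:t6 (4c) ⇒ 8c, clock 53
[8] DMA t8→A (9c) ∥ CU B:t7 (5c) ⇒ 9c, clock 62
[9] DMA idle ∥ CU A:t8 (6c) ⇒ 6c, clock 68

end_cycle[8] = 62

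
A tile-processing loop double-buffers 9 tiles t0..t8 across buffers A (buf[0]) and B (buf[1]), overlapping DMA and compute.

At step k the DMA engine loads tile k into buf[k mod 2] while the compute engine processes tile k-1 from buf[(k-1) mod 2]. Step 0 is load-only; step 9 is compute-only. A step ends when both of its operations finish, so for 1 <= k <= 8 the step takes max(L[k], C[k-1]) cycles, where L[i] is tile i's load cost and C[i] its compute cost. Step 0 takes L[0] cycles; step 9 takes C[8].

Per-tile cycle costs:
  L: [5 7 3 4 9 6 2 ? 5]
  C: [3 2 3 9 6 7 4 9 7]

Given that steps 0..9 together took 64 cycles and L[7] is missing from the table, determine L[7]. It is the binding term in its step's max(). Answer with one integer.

step 0: dur = L[0]=5 = 5
step 1: dur = max(L[1]=7, C[0]=3) = 7
step 2: dur = max(L[2]=3, C[1]=2) = 3
step 3: dur = max(L[3]=4, C[2]=3) = 4
step 4: dur = max(L[4]=9, C[3]=9) = 9
step 5: dur = max(L[5]=6, C[4]=6) = 6
step 6: dur = max(L[6]=2, C[5]=7) = 7
step 7: dur = max(L[7]=?, C[6]=4) = L[7]  (unknown; binding)
step 8: dur = max(L[8]=5, C[7]=9) = 9
step 9: dur = C[8]=7 = 7
sum of known step durations = 57
dur[7] = total - known = 64 - 57 = 7
L[7] is the binding max in step 7, so L[7] = dur[7] = 7

L[7] = 7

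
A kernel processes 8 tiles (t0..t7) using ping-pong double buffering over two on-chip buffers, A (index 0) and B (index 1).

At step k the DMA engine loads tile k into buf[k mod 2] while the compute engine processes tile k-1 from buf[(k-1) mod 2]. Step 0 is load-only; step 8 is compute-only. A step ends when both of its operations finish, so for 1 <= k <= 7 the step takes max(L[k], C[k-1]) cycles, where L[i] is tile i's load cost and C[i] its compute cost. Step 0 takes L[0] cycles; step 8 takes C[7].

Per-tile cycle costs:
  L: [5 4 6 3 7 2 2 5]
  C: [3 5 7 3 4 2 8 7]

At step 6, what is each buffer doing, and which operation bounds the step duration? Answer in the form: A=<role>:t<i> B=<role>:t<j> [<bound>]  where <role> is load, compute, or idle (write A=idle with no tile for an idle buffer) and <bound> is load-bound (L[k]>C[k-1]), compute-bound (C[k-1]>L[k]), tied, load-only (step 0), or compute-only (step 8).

  0. 5=5c; end=5; A:t0 B:-
  1. max(4,3)=4c; end=9; A:t0 B:t1
  2. max(6,5)=6c; end=15; A:t2 B:t1
  3. max(3,7)=7c; end=22; A:t2 B:t3
  4. max(7,3)=7c; end=29; A:t4 B:t3
  5. max(2,4)=4c; end=33; A:t4 B:t5
  6. max(2,2)=2c; end=35; A:t6 B:t5
  7. max(5,8)=8c; end=43; A:t6 B:t7
  8. 7=7c; end=50; A:t6 B:t7

step 6: A=load:t6 B=compute:t5 [tied]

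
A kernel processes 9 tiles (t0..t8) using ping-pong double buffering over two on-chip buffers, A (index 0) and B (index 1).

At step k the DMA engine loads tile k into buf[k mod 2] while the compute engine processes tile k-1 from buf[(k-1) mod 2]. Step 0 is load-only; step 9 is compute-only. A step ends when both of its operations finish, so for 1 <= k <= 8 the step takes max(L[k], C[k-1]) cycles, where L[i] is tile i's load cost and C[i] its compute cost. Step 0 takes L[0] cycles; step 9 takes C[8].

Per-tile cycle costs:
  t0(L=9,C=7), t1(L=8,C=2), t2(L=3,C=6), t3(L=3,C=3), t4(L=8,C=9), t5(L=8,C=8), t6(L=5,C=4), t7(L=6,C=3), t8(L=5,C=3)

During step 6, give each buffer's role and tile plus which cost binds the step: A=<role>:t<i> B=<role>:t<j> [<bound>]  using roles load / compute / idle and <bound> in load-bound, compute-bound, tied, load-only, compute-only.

  0. 9=9c; end=9; A:t0 B:-
  1. max(8,7)=8c; end=17; A:t0 B:t1
  2. max(3,2)=3c; end=20; A:t2 B:t1
  3. max(3,6)=6c; end=26; A:t2 B:t3
  4. max(8,3)=8c; end=34; A:t4 B:t3
  5. max(8,9)=9c; end=43; A:t4 B:t5
  6. max(5,8)=8c; end=51; A:t6 B:t5
  7. max(6,4)=6c; end=57; A:t6 B:t7
  8. max(5,3)=5c; end=62; A:t8 B:t7
  9. 3=3c; end=65; A:t8 B:t7

step 6: A=load:t6 B=compute:t5 [compute-bound]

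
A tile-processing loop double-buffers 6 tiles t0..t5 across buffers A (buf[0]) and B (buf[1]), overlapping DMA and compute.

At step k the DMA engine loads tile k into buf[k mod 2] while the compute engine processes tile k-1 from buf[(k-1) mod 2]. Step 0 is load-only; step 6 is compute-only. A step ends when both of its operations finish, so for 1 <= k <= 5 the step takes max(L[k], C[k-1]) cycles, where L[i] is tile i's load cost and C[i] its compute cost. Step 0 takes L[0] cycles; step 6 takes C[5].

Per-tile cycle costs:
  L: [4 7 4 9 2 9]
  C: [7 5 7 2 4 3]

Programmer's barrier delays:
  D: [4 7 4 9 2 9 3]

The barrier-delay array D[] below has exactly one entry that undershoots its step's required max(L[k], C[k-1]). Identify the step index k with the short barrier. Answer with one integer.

hazard at step 2

step 0: need L[0]=4 = 4; D[0]=4 ok
step 1: need max(L[1]=7,C[0]=7) = 7; D[1]=7 ok
step 2: need max(L[2]=4,C[1]=5) = 5; D[2]=4 SHORT
step 3: need max(L[3]=9,C[2]=7) = 9; D[3]=9 ok
step 4: need max(L[4]=2,C[3]=2) = 2; D[4]=2 ok
step 5: need max(L[5]=9,C[4]=4) = 9; D[5]=9 ok
step 6: need C[5]=3 = 3; D[6]=3 ok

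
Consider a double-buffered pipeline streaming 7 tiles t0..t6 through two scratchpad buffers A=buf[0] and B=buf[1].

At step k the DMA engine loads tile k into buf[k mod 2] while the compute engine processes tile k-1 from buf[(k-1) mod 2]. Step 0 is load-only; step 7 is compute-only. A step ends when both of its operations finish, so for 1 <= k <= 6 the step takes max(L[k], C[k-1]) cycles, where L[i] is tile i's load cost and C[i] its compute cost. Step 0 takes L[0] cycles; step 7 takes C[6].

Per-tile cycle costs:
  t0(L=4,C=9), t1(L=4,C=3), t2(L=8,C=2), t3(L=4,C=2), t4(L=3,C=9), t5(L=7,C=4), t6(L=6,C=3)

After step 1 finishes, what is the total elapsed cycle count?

end_cycle[1] = 13

step 0: L[0]=4 → dur=4, Σ=4 | A=load:t0 B=idle [load-only]
step 1: L[1]=4 C[0]=9 → dur=9, Σ=13 | A=compute:t0 B=load:t1 [compute-bound]
step 2: L[2]=8 C[1]=3 → dur=8, Σ=21 | A=load:t2 B=compute:t1 [load-bound]
step 3: L[3]=4 C[2]=2 → dur=4, Σ=25 | A=compute:t2 B=load:t3 [load-bound]
step 4: L[4]=3 C[3]=2 → dur=3, Σ=28 | A=load:t4 B=compute:t3 [load-bound]
step 5: L[5]=7 C[4]=9 → dur=9, Σ=37 | A=compute:t4 B=load:t5 [compute-bound]
step 6: L[6]=6 C[5]=4 → dur=6, Σ=43 | A=load:t6 B=compute:t5 [load-bound]
step 7: C[6]=3 → dur=3, Σ=46 | A=compute:t6 B=idle [compute-only]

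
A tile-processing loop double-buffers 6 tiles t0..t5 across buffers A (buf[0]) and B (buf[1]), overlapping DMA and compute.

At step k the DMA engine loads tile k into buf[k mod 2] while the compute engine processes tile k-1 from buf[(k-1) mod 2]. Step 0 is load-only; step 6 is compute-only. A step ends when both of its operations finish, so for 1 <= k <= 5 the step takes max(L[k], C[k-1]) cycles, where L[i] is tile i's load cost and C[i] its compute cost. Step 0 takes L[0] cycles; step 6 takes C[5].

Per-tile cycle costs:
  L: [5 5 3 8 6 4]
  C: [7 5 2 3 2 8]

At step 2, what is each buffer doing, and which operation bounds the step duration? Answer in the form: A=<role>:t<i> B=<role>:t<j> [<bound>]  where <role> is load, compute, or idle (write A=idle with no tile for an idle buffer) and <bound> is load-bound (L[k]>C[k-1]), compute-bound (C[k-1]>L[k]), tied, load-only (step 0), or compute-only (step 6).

step 2: A=load:t2 B=compute:t1 [compute-bound]

  0. 5=5c; end=5; A:t0 B:-
  1. max(5,7)=7c; end=12; A:t0 B:t1
  2. max(3,5)=5c; end=17; A:t2 B:t1
  3. max(8,2)=8c; end=25; A:t2 B:t3
  4. max(6,3)=6c; end=31; A:t4 B:t3
  5. max(4,2)=4c; end=35; A:t4 B:t5
  6. 8=8c; end=43; A:t4 B:t5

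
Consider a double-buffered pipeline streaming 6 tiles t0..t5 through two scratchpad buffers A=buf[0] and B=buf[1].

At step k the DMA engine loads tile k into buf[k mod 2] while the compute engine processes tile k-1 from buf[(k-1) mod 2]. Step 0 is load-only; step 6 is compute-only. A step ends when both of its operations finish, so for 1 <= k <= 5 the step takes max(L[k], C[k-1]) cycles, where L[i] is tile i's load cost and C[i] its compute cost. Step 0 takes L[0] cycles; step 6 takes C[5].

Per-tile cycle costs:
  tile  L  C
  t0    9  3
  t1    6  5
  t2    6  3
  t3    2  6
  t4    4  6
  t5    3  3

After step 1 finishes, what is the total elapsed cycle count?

end_cycle[1] = 15

[0] DMA t0→A (9c) ∥ CU idle ⇒ 9c, clock 9
[1] DMA t1→B (6c) ∥ CU A:t0 (3c) ⇒ 6c, clock 15
[2] DMA t2→A (6c) ∥ CU B:t1 (5c) ⇒ 6c, clock 21
[3] DMA t3→B (2c) ∥ CU A:t2 (3c) ⇒ 3c, clock 24
[4] DMA t4→A (4c) ∥ CU B:t3 (6c) ⇒ 6c, clock 30
[5] DMA t5→B (3c) ∥ CU A:t4 (6c) ⇒ 6c, clock 36
[6] DMA idle ∥ CU B:t5 (3c) ⇒ 3c, clock 39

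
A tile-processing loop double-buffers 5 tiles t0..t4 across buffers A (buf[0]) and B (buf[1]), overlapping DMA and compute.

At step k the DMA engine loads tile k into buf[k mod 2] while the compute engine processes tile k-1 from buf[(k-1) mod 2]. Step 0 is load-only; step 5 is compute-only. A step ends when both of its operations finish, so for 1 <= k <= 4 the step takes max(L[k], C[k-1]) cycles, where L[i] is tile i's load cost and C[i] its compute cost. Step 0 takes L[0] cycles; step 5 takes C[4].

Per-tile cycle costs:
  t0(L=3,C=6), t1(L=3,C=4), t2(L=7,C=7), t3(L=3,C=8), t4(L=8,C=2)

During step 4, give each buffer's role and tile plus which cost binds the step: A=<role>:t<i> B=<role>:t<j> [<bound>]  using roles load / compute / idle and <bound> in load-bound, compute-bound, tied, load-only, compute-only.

step 4: A=load:t4 B=compute:t3 [tied]

  0. 3=3c; end=3; A:t0 B:-
  1. max(3,6)=6c; end=9; A:t0 B:t1
  2. max(7,4)=7c; end=16; A:t2 B:t1
  3. max(3,7)=7c; end=23; A:t2 B:t3
  4. max(8,8)=8c; end=31; A:t4 B:t3
  5. 2=2c; end=33; A:t4 B:t3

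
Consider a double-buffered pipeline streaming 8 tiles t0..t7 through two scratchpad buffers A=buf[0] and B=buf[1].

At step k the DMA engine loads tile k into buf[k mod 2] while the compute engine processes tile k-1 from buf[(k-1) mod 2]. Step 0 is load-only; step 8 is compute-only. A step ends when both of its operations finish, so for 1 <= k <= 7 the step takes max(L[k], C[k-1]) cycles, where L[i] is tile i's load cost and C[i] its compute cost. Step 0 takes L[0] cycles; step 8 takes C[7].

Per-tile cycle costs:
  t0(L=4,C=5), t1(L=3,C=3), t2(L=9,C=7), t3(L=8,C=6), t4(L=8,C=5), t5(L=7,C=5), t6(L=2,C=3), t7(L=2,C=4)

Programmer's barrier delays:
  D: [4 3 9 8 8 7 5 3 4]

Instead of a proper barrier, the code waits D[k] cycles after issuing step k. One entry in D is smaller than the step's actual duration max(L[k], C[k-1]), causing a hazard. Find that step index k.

[0] required=L[0]=4=4 vs D=4 ok
[1] required=max(L[1]=3,C[0]=5)=5 vs D=3 SHORT
[2] required=max(L[2]=9,C[1]=3)=9 vs D=9 ok
[3] required=max(L[3]=8,C[2]=7)=8 vs D=8 ok
[4] required=max(L[4]=8,C[3]=6)=8 vs D=8 ok
[5] required=max(L[5]=7,C[4]=5)=7 vs D=7 ok
[6] required=max(L[6]=2,C[5]=5)=5 vs D=5 ok
[7] required=max(L[7]=2,C[6]=3)=3 vs D=3 ok
[8] required=C[7]=4=4 vs D=4 ok

hazard at step 1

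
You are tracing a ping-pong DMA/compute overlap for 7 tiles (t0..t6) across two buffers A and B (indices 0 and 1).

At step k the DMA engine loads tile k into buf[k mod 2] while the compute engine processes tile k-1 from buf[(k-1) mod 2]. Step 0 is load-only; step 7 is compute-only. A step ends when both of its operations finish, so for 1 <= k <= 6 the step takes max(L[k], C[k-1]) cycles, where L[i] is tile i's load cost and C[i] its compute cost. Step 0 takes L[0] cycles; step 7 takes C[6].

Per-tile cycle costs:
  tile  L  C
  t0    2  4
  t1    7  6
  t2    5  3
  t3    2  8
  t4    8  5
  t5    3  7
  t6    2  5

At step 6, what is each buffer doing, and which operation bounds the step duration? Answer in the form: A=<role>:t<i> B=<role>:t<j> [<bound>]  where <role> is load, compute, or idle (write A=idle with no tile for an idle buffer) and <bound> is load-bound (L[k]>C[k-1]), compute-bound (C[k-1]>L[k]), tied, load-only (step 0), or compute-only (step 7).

[0] DMA t0→A (2c) ∥ CU idle ⇒ 2c, clock 2
[1] DMA t1→B (7c) ∥ CU A:t0 (4c) ⇒ 7c, clock 9
[2] DMA t2→A (5c) ∥ CU B:t1 (6c) ⇒ 6c, clock 15
[3] DMA t3→B (2c) ∥ CU A:t2 (3c) ⇒ 3c, clock 18
[4] DMA t4→A (8c) ∥ CU B:t3 (8c) ⇒ 8c, clock 26
[5] DMA t5→B (3c) ∥ CU A:t4 (5c) ⇒ 5c, clock 31
[6] DMA t6→A (2c) ∥ CU B:t5 (7c) ⇒ 7c, clock 38
[7] DMA idle ∥ CU A:t6 (5c) ⇒ 5c, clock 43

step 6: A=load:t6 B=compute:t5 [compute-bound]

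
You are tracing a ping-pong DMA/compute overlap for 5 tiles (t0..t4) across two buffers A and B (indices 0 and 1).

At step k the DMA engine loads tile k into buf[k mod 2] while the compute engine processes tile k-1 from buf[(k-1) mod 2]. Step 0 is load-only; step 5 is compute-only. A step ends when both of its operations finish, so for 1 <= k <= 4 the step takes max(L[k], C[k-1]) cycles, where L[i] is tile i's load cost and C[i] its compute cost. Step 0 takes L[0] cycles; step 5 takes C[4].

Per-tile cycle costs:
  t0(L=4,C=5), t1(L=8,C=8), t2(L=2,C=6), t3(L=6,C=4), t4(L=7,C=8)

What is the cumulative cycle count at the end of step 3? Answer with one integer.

[0] DMA t0→A (4c) ∥ CU idle ⇒ 4c, clock 4
[1] DMA t1→B (8c) ∥ CU A:t0 (5c) ⇒ 8c, clock 12
[2] DMA t2→A (2c) ∥ CU B:t1 (8c) ⇒ 8c, clock 20
[3] DMA t3→B (6c) ∥ CU A:t2 (6c) ⇒ 6c, clock 26
[4] DMA t4→A (7c) ∥ CU B:t3 (4c) ⇒ 7c, clock 33
[5] DMA idle ∥ CU A:t4 (8c) ⇒ 8c, clock 41

end_cycle[3] = 26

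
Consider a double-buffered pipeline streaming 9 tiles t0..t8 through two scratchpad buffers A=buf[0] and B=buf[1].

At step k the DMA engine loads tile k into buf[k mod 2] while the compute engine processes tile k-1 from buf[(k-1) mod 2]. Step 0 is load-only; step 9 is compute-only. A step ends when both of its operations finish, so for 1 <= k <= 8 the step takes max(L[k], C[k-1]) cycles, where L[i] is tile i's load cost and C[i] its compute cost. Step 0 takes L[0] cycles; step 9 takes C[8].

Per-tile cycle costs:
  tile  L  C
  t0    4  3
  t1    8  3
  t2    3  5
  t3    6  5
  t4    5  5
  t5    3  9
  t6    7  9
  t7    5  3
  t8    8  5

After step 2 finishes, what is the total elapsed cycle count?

[0] DMA t0→A (4c) ∥ CU idle ⇒ 4c, clock 4
[1] DMA t1→B (8c) ∥ CU A:t0 (3c) ⇒ 8c, clock 12
[2] DMA t2→A (3c) ∥ CU B:t1 (3c) ⇒ 3c, clock 15
[3] DMA t3→B (6c) ∥ CU A:t2 (5c) ⇒ 6c, clock 21
[4] DMA t4→A (5c) ∥ CU B:t3 (5c) ⇒ 5c, clock 26
[5] DMA t5→B (3c) ∥ CU A:t4 (5c) ⇒ 5c, clock 31
[6] DMA t6→A (7c) ∥ CU B:t5 (9c) ⇒ 9c, clock 40
[7] DMA t7→B (5c) ∥ CU A:t6 (9c) ⇒ 9c, clock 49
[8] DMA t8→A (8c) ∥ CU B:t7 (3c) ⇒ 8c, clock 57
[9] DMA idle ∥ CU A:t8 (5c) ⇒ 5c, clock 62

end_cycle[2] = 15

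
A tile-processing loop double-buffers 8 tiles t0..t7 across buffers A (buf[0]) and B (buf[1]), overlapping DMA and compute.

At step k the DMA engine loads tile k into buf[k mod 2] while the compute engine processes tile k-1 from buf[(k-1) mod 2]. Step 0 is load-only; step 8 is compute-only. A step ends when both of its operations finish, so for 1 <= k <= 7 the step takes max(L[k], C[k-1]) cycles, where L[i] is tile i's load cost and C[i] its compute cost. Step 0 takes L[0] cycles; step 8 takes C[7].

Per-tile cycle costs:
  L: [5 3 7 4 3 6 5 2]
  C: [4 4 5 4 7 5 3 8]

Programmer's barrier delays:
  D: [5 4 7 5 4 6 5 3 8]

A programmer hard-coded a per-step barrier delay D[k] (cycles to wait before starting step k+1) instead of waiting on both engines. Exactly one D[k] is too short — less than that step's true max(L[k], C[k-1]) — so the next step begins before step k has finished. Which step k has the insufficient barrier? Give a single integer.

hazard at step 5

step 0: need L[0]=5 = 5; D[0]=5 ok
step 1: need max(L[1]=3,C[0]=4) = 4; D[1]=4 ok
step 2: need max(L[2]=7,C[1]=4) = 7; D[2]=7 ok
step 3: need max(L[3]=4,C[2]=5) = 5; D[3]=5 ok
step 4: need max(L[4]=3,C[3]=4) = 4; D[4]=4 ok
step 5: need max(L[5]=6,C[4]=7) = 7; D[5]=6 SHORT
step 6: need max(L[6]=5,C[5]=5) = 5; D[6]=5 ok
step 7: need max(L[7]=2,C[6]=3) = 3; D[7]=3 ok
step 8: need C[7]=8 = 8; D[8]=8 ok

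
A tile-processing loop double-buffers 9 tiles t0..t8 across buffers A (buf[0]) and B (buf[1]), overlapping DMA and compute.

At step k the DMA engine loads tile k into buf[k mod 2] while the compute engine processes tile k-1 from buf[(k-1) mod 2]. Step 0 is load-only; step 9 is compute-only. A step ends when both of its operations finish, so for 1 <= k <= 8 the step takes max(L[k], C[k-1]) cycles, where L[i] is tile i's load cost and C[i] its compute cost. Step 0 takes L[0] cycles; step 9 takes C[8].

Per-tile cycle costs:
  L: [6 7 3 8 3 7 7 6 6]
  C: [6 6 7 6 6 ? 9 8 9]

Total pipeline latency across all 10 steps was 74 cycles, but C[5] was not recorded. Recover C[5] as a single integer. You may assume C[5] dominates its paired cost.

step 0: dur = L[0]=6 = 6
step 1: dur = max(L[1]=7, C[0]=6) = 7
step 2: dur = max(L[2]=3, C[1]=6) = 6
step 3: dur = max(L[3]=8, C[2]=7) = 8
step 4: dur = max(L[4]=3, C[3]=6) = 6
step 5: dur = max(L[5]=7, C[4]=6) = 7
step 6: dur = max(L[6]=7, C[5]=?) = C[5]  (unknown; binding)
step 7: dur = max(L[7]=6, C[6]=9) = 9
step 8: dur = max(L[8]=6, C[7]=8) = 8
step 9: dur = C[8]=9 = 9
sum of known step durations = 66
dur[6] = total - known = 74 - 66 = 8
C[5] is the binding max in step 6, so C[5] = dur[6] = 8

C[5] = 8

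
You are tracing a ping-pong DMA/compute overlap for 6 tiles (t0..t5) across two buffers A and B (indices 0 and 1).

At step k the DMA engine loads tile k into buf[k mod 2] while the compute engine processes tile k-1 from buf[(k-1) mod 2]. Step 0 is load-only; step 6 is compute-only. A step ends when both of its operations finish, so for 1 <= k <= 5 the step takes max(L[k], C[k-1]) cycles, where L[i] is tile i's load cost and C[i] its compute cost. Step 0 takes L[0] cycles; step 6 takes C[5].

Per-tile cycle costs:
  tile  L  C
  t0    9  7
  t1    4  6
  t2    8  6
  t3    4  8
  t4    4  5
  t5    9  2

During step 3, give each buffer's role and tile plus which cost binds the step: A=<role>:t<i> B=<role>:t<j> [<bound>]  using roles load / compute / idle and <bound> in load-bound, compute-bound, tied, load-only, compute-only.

k=0 load=t0/9c comp=- wait=9 total=9
k=1 load=t1/4c comp=t0/7c wait=7 total=16
k=2 load=t2/8c comp=t1/6c wait=8 total=24
k=3 load=t3/4c comp=t2/6c wait=6 total=30
k=4 load=t4/4c comp=t3/8c wait=8 total=38
k=5 load=t5/9c comp=t4/5c wait=9 total=47
k=6 load=- comp=t5/2c wait=2 total=49

step 3: A=compute:t2 B=load:t3 [compute-bound]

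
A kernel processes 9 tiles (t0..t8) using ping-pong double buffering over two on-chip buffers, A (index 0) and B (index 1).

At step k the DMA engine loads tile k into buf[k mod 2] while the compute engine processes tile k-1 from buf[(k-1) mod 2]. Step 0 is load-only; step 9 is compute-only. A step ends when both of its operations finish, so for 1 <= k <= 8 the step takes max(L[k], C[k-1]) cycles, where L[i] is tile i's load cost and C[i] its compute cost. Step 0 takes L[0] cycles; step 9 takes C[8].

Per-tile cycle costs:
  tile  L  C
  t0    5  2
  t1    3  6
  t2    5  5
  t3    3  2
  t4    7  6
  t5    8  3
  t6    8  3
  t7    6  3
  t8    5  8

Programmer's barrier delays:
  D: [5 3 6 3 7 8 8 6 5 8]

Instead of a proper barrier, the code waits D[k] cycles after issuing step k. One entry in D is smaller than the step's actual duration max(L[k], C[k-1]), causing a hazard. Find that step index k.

[0] required=L[0]=5=5 vs D=5 ok
[1] required=max(L[1]=3,C[0]=2)=3 vs D=3 ok
[2] required=max(L[2]=5,C[1]=6)=6 vs D=6 ok
[3] required=max(L[3]=3,C[2]=5)=5 vs D=3 SHORT
[4] required=max(L[4]=7,C[3]=2)=7 vs D=7 ok
[5] required=max(L[5]=8,C[4]=6)=8 vs D=8 ok
[6] required=max(L[6]=8,C[5]=3)=8 vs D=8 ok
[7] required=max(L[7]=6,C[6]=3)=6 vs D=6 ok
[8] required=max(L[8]=5,C[7]=3)=5 vs D=5 ok
[9] required=C[8]=8=8 vs D=8 ok

hazard at step 3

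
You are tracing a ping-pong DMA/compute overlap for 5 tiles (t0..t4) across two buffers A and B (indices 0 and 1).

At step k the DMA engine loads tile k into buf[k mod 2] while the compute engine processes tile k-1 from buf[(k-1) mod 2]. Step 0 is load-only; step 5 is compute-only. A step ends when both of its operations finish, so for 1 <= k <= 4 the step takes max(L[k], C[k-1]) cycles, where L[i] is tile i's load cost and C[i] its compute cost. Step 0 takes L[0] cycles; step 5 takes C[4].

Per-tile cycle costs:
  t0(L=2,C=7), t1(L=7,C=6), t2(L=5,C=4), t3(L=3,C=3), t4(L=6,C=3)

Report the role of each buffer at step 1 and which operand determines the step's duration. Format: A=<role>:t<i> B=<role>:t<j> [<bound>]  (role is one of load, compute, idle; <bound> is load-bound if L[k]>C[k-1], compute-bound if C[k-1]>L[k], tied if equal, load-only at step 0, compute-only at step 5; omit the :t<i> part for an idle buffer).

step 1: A=compute:t0 B=load:t1 [tied]

  0. 2=2c; end=2; A:t0 B:-
  1. max(7,7)=7c; end=9; A:t0 B:t1
  2. max(5,6)=6c; end=15; A:t2 B:t1
  3. max(3,4)=4c; end=19; A:t2 B:t3
  4. max(6,3)=6c; end=25; A:t4 B:t3
  5. 3=3c; end=28; A:t4 B:t3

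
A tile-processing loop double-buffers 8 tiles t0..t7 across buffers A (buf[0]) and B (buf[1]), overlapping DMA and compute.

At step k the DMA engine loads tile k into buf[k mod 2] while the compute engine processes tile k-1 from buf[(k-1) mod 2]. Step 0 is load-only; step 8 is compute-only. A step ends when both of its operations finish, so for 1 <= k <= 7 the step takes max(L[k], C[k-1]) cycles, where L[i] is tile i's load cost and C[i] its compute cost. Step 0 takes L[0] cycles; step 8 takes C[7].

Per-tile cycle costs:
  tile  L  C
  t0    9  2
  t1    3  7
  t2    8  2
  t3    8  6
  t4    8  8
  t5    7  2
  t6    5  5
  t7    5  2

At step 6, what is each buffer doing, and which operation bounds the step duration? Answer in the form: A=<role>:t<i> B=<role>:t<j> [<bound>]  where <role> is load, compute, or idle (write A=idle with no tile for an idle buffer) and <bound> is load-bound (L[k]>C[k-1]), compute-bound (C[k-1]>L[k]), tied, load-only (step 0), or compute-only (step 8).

k=0 load=t0/9c comp=- wait=9 total=9
k=1 load=t1/3c comp=t0/2c wait=3 total=12
k=2 load=t2/8c comp=t1/7c wait=8 total=20
k=3 load=t3/8c comp=t2/2c wait=8 total=28
k=4 load=t4/8c comp=t3/6c wait=8 total=36
k=5 load=t5/7c comp=t4/8c wait=8 total=44
k=6 load=t6/5c comp=t5/2c wait=5 total=49
k=7 load=t7/5c comp=t6/5c wait=5 total=54
k=8 load=- comp=t7/2c wait=2 total=56

step 6: A=load:t6 B=compute:t5 [load-bound]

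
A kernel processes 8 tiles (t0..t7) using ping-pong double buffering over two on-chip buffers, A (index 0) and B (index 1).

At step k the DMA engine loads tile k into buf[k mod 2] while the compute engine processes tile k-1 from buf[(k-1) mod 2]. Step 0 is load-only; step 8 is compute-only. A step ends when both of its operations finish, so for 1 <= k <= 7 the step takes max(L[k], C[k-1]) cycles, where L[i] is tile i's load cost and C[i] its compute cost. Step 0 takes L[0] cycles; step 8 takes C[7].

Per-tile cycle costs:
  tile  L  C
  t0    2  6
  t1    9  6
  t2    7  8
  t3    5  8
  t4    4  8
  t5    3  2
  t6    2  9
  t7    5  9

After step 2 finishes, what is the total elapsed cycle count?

end_cycle[2] = 18

[0] DMA t0→A (2c) ∥ CU idle ⇒ 2c, clock 2
[1] DMA t1→B (9c) ∥ CU A:t0 (6c) ⇒ 9c, clock 11
[2] DMA t2→A (7c) ∥ CU B:t1 (6c) ⇒ 7c, clock 18
[3] DMA t3→B (5c) ∥ CU A:t2 (8c) ⇒ 8c, clock 26
[4] DMA t4→A (4c) ∥ CU B:t3 (8c) ⇒ 8c, clock 34
[5] DMA t5→B (3c) ∥ CU A:t4 (8c) ⇒ 8c, clock 42
[6] DMA t6→A (2c) ∥ CU B:t5 (2c) ⇒ 2c, clock 44
[7] DMA t7→B (5c) ∥ CU A:t6 (9c) ⇒ 9c, clock 53
[8] DMA idle ∥ CU B:t7 (9c) ⇒ 9c, clock 62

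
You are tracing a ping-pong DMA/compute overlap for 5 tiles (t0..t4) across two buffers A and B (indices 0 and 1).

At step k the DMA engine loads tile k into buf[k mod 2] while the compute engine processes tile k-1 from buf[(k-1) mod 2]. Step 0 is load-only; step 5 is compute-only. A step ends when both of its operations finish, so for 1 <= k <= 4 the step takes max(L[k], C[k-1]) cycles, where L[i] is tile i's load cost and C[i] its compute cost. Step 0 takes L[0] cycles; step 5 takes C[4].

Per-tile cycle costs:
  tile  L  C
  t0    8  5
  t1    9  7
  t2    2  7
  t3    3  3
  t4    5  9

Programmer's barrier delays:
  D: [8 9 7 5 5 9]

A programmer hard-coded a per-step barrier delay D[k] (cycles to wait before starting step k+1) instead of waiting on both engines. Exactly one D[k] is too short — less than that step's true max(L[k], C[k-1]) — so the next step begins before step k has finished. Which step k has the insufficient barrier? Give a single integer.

hazard at step 3

step 0: need L[0]=8 = 8; D[0]=8 ok
step 1: need max(L[1]=9,C[0]=5) = 9; D[1]=9 ok
step 2: need max(L[2]=2,C[1]=7) = 7; D[2]=7 ok
step 3: need max(L[3]=3,C[2]=7) = 7; D[3]=5 SHORT
step 4: need max(L[4]=5,C[3]=3) = 5; D[4]=5 ok
step 5: need C[4]=9 = 9; D[5]=9 ok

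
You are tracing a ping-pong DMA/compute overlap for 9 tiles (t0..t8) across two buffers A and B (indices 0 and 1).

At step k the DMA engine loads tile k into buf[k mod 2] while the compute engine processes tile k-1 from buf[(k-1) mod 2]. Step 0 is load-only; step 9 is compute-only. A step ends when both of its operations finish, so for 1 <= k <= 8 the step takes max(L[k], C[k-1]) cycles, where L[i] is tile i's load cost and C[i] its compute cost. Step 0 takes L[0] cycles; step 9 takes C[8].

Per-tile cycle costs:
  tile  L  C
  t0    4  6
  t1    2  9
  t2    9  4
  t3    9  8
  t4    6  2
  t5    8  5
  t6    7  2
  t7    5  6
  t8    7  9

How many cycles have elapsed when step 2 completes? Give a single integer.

  0. 4=4c; end=4; A:t0 B:-
  1. max(2,6)=6c; end=10; A:t0 B:t1
  2. max(9,9)=9c; end=19; A:t2 B:t1
  3. max(9,4)=9c; end=28; A:t2 B:t3
  4. max(6,8)=8c; end=36; A:t4 B:t3
  5. max(8,2)=8c; end=44; A:t4 B:t5
  6. max(7,5)=7c; end=51; A:t6 B:t5
  7. max(5,2)=5c; end=56; A:t6 B:t7
  8. max(7,6)=7c; end=63; A:t8 B:t7
  9. 9=9c; end=72; A:t8 B:t7

end_cycle[2] = 19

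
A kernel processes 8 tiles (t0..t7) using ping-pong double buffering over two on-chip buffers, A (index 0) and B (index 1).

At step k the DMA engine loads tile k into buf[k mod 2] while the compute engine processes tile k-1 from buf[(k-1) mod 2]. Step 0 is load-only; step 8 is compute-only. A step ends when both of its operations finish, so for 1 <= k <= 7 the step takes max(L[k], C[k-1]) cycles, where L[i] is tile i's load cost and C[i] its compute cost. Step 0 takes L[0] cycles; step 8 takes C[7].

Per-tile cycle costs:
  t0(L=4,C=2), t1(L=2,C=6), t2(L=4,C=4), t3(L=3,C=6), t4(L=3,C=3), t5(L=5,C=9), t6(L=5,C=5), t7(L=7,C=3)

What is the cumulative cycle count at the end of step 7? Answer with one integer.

end_cycle[7] = 43

step 0: L[0]=4 → dur=4, Σ=4 | A=load:t0 B=idle [load-only]
step 1: L[1]=2 C[0]=2 → dur=2, Σ=6 | A=compute:t0 B=load:t1 [tied]
step 2: L[2]=4 C[1]=6 → dur=6, Σ=12 | A=load:t2 B=compute:t1 [compute-bound]
step 3: L[3]=3 C[2]=4 → dur=4, Σ=16 | A=compute:t2 B=load:t3 [compute-bound]
step 4: L[4]=3 C[3]=6 → dur=6, Σ=22 | A=load:t4 B=compute:t3 [compute-bound]
step 5: L[5]=5 C[4]=3 → dur=5, Σ=27 | A=compute:t4 B=load:t5 [load-bound]
step 6: L[6]=5 C[5]=9 → dur=9, Σ=36 | A=load:t6 B=compute:t5 [compute-bound]
step 7: L[7]=7 C[6]=5 → dur=7, Σ=43 | A=compute:t6 B=load:t7 [load-bound]
step 8: C[7]=3 → dur=3, Σ=46 | A=idle B=compute:t7 [compute-only]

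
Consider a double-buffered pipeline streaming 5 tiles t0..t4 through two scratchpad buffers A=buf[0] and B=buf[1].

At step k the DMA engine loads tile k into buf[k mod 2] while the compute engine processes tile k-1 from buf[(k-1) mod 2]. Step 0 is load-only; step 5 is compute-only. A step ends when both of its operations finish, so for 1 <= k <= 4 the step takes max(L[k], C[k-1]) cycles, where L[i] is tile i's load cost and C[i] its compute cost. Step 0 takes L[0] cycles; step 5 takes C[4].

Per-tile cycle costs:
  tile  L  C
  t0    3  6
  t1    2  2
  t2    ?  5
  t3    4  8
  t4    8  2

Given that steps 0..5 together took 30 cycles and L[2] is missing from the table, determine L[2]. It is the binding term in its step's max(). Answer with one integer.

step 0: dur = L[0]=3 = 3
step 1: dur = max(L[1]=2, C[0]=6) = 6
step 2: dur = max(L[2]=?, C[1]=2) = L[2]  (unknown; binding)
step 3: dur = max(L[3]=4, C[2]=5) = 5
step 4: dur = max(L[4]=8, C[3]=8) = 8
step 5: dur = C[4]=2 = 2
sum of known step durations = 24
dur[2] = total - known = 30 - 24 = 6
L[2] is the binding max in step 2, so L[2] = dur[2] = 6

L[2] = 6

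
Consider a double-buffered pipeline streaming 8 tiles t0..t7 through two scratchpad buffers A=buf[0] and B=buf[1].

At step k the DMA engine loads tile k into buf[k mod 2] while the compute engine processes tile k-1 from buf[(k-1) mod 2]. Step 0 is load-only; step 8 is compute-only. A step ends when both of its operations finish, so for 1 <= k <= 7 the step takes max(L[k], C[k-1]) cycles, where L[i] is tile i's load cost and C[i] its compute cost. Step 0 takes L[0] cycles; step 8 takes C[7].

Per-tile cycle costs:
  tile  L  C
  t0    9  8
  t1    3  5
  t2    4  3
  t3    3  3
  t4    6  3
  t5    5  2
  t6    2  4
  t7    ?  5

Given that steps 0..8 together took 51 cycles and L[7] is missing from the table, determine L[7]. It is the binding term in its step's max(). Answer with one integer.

L[7] = 8

step 0: dur = L[0]=9 = 9
step 1: dur = max(L[1]=3, C[0]=8) = 8
step 2: dur = max(L[2]=4, C[1]=5) = 5
step 3: dur = max(L[3]=3, C[2]=3) = 3
step 4: dur = max(L[4]=6, C[3]=3) = 6
step 5: dur = max(L[5]=5, C[4]=3) = 5
step 6: dur = max(L[6]=2, C[5]=2) = 2
step 7: dur = max(L[7]=?, C[6]=4) = L[7]  (unknown; binding)
step 8: dur = C[7]=5 = 5
sum of known step durations = 43
dur[7] = total - known = 51 - 43 = 8
L[7] is the binding max in step 7, so L[7] = dur[7] = 8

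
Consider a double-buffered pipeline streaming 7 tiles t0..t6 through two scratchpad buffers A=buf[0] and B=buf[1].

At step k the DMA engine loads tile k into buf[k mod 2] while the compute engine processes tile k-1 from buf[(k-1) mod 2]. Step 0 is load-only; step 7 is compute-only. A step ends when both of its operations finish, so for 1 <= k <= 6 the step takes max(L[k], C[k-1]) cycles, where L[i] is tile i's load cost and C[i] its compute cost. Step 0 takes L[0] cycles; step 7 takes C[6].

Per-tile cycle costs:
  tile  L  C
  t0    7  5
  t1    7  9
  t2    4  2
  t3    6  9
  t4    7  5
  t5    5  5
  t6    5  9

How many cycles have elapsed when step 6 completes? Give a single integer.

step 0: L[0]=7 → dur=7, Σ=7 | A=load:t0 B=idle [load-only]
step 1: L[1]=7 C[0]=5 → dur=7, Σ=14 | A=compute:t0 B=load:t1 [load-bound]
step 2: L[2]=4 C[1]=9 → dur=9, Σ=23 | A=load:t2 B=compute:t1 [compute-bound]
step 3: L[3]=6 C[2]=2 → dur=6, Σ=29 | A=compute:t2 B=load:t3 [load-bound]
step 4: L[4]=7 C[3]=9 → dur=9, Σ=38 | A=load:t4 B=compute:t3 [compute-bound]
step 5: L[5]=5 C[4]=5 → dur=5, Σ=43 | A=compute:t4 B=load:t5 [tied]
step 6: L[6]=5 C[5]=5 → dur=5, Σ=48 | A=load:t6 B=compute:t5 [tied]
step 7: C[6]=9 → dur=9, Σ=57 | A=compute:t6 B=idle [compute-only]

end_cycle[6] = 48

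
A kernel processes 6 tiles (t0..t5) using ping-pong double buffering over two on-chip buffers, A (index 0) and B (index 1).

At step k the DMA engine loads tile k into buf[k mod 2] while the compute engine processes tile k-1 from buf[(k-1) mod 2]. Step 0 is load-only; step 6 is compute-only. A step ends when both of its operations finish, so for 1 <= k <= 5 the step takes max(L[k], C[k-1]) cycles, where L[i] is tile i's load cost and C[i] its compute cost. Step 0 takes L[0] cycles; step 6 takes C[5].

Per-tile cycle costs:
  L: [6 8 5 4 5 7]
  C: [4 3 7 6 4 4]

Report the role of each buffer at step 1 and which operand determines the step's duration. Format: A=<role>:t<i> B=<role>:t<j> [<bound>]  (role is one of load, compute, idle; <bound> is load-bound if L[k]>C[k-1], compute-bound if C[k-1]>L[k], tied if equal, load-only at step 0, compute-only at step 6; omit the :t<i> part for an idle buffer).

[0] DMA t0→A (6c) ∥ CU idle ⇒ 6c, clock 6
[1] DMA t1→B (8c) ∥ CU A:t0 (4c) ⇒ 8c, clock 14
[2] DMA t2→A (5c) ∥ CU B:t1 (3c) ⇒ 5c, clock 19
[3] DMA t3→B (4c) ∥ CU A:t2 (7c) ⇒ 7c, clock 26
[4] DMA t4→A (5c) ∥ CU B:t3 (6c) ⇒ 6c, clock 32
[5] DMA t5→B (7c) ∥ CU A:t4 (4c) ⇒ 7c, clock 39
[6] DMA idle ∥ CU B:t5 (4c) ⇒ 4c, clock 43

step 1: A=compute:t0 B=load:t1 [load-bound]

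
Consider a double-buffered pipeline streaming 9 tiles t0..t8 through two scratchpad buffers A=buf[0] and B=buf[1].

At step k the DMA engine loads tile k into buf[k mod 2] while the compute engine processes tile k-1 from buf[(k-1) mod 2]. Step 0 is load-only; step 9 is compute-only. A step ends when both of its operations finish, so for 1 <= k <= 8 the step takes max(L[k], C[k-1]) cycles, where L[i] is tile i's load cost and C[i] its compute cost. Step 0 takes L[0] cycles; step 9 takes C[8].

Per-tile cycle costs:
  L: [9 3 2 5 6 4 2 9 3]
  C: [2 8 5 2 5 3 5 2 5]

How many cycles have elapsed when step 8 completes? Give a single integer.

end_cycle[8] = 51

step 0: L[0]=9 → dur=9, Σ=9 | A=load:t0 B=idle [load-only]
step 1: L[1]=3 C[0]=2 → dur=3, Σ=12 | A=compute:t0 B=load:t1 [load-bound]
step 2: L[2]=2 C[1]=8 → dur=8, Σ=20 | A=load:t2 B=compute:t1 [compute-bound]
step 3: L[3]=5 C[2]=5 → dur=5, Σ=25 | A=compute:t2 B=load:t3 [tied]
step 4: L[4]=6 C[3]=2 → dur=6, Σ=31 | A=load:t4 B=compute:t3 [load-bound]
step 5: L[5]=4 C[4]=5 → dur=5, Σ=36 | A=compute:t4 B=load:t5 [compute-bound]
step 6: L[6]=2 C[5]=3 → dur=3, Σ=39 | A=load:t6 B=compute:t5 [compute-bound]
step 7: L[7]=9 C[6]=5 → dur=9, Σ=48 | A=compute:t6 B=load:t7 [load-bound]
step 8: L[8]=3 C[7]=2 → dur=3, Σ=51 | A=load:t8 B=compute:t7 [load-bound]
step 9: C[8]=5 → dur=5, Σ=56 | A=compute:t8 B=idle [compute-only]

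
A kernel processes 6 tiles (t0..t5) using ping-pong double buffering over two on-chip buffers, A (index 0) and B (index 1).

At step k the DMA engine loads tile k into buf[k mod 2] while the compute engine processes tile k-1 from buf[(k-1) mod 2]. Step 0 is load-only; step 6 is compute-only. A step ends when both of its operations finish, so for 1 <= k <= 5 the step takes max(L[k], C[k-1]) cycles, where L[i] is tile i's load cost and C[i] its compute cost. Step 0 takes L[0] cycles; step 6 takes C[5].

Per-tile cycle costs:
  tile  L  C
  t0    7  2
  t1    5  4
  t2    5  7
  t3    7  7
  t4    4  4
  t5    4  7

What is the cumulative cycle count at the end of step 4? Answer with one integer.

[0] DMA t0→A (7c) ∥ CU idle ⇒ 7c, clock 7
[1] DMA t1→B (5c) ∥ CU A:t0 (2c) ⇒ 5c, clock 12
[2] DMA t2→A (5c) ∥ CU B:t1 (4c) ⇒ 5c, clock 17
[3] DMA t3→B (7c) ∥ CU A:t2 (7c) ⇒ 7c, clock 24
[4] DMA t4→A (4c) ∥ CU B:t3 (7c) ⇒ 7c, clock 31
[5] DMA t5→B (4c) ∥ CU A:t4 (4c) ⇒ 4c, clock 35
[6] DMA idle ∥ CU B:t5 (7c) ⇒ 7c, clock 42

end_cycle[4] = 31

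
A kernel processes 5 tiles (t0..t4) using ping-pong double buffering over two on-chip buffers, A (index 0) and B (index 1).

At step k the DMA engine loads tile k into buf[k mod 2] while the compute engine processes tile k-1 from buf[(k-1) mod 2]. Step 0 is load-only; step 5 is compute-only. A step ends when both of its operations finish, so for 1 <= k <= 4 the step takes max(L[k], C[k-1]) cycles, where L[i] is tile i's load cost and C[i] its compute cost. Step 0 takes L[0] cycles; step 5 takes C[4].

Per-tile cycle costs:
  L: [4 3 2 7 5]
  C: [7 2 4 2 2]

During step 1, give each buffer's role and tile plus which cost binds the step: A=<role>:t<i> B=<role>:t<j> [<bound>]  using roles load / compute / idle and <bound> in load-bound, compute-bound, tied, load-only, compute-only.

  0. 4=4c; end=4; A:t0 B:-
  1. max(3,7)=7c; end=11; A:t0 B:t1
  2. max(2,2)=2c; end=13; A:t2 B:t1
  3. max(7,4)=7c; end=20; A:t2 B:t3
  4. max(5,2)=5c; end=25; A:t4 B:t3
  5. 2=2c; end=27; A:t4 B:t3

step 1: A=compute:t0 B=load:t1 [compute-bound]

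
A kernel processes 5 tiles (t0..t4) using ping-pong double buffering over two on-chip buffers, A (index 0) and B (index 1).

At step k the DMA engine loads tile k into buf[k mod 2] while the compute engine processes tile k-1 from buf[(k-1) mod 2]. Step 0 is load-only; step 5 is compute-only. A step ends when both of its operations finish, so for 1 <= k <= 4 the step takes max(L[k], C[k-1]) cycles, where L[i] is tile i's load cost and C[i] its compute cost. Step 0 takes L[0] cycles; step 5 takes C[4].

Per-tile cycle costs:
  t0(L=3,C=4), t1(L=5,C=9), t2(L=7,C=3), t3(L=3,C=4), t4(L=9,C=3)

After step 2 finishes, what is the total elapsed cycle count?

end_cycle[2] = 17

  0. 3=3c; end=3; A:t0 B:-
  1. max(5,4)=5c; end=8; A:t0 B:t1
  2. max(7,9)=9c; end=17; A:t2 B:t1
  3. max(3,3)=3c; end=20; A:t2 B:t3
  4. max(9,4)=9c; end=29; A:t4 B:t3
  5. 3=3c; end=32; A:t4 B:t3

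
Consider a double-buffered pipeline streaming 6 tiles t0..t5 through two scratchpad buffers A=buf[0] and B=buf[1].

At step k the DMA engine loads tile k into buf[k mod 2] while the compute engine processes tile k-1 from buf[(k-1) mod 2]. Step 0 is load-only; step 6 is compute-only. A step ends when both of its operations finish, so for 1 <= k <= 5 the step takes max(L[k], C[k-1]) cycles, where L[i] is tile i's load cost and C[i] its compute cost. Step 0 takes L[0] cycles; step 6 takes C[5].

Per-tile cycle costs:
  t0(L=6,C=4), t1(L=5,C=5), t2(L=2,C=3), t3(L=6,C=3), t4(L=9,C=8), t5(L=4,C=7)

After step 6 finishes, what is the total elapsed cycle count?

[0] DMA t0→A (6c) ∥ CU idle ⇒ 6c, clock 6
[1] DMA t1→B (5c) ∥ CU A:t0 (4c) ⇒ 5c, clock 11
[2] DMA t2→A (2c) ∥ CU B:t1 (5c) ⇒ 5c, clock 16
[3] DMA t3→B (6c) ∥ CU A:t2 (3c) ⇒ 6c, clock 22
[4] DMA t4→A (9c) ∥ CU B:t3 (3c) ⇒ 9c, clock 31
[5] DMA t5→B (4c) ∥ CU A:t4 (8c) ⇒ 8c, clock 39
[6] DMA idle ∥ CU B:t5 (7c) ⇒ 7c, clock 46

end_cycle[6] = 46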